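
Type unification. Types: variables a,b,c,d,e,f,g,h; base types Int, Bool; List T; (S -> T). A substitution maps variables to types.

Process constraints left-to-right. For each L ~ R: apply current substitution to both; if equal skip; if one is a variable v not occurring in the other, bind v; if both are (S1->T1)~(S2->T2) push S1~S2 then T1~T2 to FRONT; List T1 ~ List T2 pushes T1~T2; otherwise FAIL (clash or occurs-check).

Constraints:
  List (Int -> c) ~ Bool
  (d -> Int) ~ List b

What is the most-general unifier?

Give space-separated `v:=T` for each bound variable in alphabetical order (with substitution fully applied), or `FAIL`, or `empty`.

step 1: unify List (Int -> c) ~ Bool  [subst: {-} | 1 pending]
  clash: List (Int -> c) vs Bool

Answer: FAIL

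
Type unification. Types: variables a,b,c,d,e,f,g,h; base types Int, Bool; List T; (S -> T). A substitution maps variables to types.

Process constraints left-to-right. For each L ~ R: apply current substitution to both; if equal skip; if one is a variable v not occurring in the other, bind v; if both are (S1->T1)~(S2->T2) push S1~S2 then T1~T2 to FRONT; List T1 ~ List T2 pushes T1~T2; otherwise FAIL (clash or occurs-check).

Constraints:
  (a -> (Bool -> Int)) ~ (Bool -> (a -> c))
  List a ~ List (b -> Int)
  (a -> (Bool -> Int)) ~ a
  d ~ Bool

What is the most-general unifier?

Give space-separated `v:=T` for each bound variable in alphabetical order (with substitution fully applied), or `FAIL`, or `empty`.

Answer: FAIL

Derivation:
step 1: unify (a -> (Bool -> Int)) ~ (Bool -> (a -> c))  [subst: {-} | 3 pending]
  -> decompose arrow: push a~Bool, (Bool -> Int)~(a -> c)
step 2: unify a ~ Bool  [subst: {-} | 4 pending]
  bind a := Bool
step 3: unify (Bool -> Int) ~ (Bool -> c)  [subst: {a:=Bool} | 3 pending]
  -> decompose arrow: push Bool~Bool, Int~c
step 4: unify Bool ~ Bool  [subst: {a:=Bool} | 4 pending]
  -> identical, skip
step 5: unify Int ~ c  [subst: {a:=Bool} | 3 pending]
  bind c := Int
step 6: unify List Bool ~ List (b -> Int)  [subst: {a:=Bool, c:=Int} | 2 pending]
  -> decompose List: push Bool~(b -> Int)
step 7: unify Bool ~ (b -> Int)  [subst: {a:=Bool, c:=Int} | 2 pending]
  clash: Bool vs (b -> Int)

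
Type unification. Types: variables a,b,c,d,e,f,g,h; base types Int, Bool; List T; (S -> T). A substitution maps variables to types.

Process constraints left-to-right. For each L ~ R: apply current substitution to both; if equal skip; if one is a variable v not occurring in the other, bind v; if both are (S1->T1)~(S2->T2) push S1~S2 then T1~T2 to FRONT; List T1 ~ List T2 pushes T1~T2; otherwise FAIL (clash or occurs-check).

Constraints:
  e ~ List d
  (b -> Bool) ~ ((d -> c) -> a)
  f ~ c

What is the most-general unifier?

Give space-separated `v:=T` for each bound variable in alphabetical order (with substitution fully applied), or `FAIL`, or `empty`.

Answer: a:=Bool b:=(d -> c) e:=List d f:=c

Derivation:
step 1: unify e ~ List d  [subst: {-} | 2 pending]
  bind e := List d
step 2: unify (b -> Bool) ~ ((d -> c) -> a)  [subst: {e:=List d} | 1 pending]
  -> decompose arrow: push b~(d -> c), Bool~a
step 3: unify b ~ (d -> c)  [subst: {e:=List d} | 2 pending]
  bind b := (d -> c)
step 4: unify Bool ~ a  [subst: {e:=List d, b:=(d -> c)} | 1 pending]
  bind a := Bool
step 5: unify f ~ c  [subst: {e:=List d, b:=(d -> c), a:=Bool} | 0 pending]
  bind f := c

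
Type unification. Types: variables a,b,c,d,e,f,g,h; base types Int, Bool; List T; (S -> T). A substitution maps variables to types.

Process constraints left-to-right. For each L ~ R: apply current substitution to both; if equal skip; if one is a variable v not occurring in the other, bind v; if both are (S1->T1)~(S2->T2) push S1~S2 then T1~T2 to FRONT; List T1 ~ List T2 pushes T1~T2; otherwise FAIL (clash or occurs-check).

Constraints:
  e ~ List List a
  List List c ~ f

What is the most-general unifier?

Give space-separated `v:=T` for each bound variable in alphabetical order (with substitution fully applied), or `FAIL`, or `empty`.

Answer: e:=List List a f:=List List c

Derivation:
step 1: unify e ~ List List a  [subst: {-} | 1 pending]
  bind e := List List a
step 2: unify List List c ~ f  [subst: {e:=List List a} | 0 pending]
  bind f := List List c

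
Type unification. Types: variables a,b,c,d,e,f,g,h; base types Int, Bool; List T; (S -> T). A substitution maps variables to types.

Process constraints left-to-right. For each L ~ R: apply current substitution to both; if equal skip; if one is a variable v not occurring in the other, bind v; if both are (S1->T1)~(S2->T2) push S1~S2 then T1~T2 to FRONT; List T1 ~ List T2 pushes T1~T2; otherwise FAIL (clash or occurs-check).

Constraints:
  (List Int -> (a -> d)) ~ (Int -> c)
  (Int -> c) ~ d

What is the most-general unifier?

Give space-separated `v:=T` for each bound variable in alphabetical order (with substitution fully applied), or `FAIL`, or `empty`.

step 1: unify (List Int -> (a -> d)) ~ (Int -> c)  [subst: {-} | 1 pending]
  -> decompose arrow: push List Int~Int, (a -> d)~c
step 2: unify List Int ~ Int  [subst: {-} | 2 pending]
  clash: List Int vs Int

Answer: FAIL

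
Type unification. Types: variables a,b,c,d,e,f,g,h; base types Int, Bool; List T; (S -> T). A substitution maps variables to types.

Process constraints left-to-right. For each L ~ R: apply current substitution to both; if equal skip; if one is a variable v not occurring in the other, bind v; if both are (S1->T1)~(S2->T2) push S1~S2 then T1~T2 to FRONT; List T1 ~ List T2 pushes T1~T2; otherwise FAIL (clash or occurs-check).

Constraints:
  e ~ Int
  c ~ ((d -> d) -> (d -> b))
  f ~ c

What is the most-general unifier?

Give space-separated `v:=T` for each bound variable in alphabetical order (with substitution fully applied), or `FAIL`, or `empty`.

Answer: c:=((d -> d) -> (d -> b)) e:=Int f:=((d -> d) -> (d -> b))

Derivation:
step 1: unify e ~ Int  [subst: {-} | 2 pending]
  bind e := Int
step 2: unify c ~ ((d -> d) -> (d -> b))  [subst: {e:=Int} | 1 pending]
  bind c := ((d -> d) -> (d -> b))
step 3: unify f ~ ((d -> d) -> (d -> b))  [subst: {e:=Int, c:=((d -> d) -> (d -> b))} | 0 pending]
  bind f := ((d -> d) -> (d -> b))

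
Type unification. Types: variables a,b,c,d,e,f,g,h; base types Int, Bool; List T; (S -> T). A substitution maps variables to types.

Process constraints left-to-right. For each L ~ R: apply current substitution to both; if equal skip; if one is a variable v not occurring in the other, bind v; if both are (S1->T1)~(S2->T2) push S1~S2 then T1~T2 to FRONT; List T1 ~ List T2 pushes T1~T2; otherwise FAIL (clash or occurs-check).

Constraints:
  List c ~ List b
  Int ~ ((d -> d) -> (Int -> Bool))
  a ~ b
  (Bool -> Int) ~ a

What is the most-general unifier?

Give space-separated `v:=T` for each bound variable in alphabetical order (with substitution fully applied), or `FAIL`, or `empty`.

step 1: unify List c ~ List b  [subst: {-} | 3 pending]
  -> decompose List: push c~b
step 2: unify c ~ b  [subst: {-} | 3 pending]
  bind c := b
step 3: unify Int ~ ((d -> d) -> (Int -> Bool))  [subst: {c:=b} | 2 pending]
  clash: Int vs ((d -> d) -> (Int -> Bool))

Answer: FAIL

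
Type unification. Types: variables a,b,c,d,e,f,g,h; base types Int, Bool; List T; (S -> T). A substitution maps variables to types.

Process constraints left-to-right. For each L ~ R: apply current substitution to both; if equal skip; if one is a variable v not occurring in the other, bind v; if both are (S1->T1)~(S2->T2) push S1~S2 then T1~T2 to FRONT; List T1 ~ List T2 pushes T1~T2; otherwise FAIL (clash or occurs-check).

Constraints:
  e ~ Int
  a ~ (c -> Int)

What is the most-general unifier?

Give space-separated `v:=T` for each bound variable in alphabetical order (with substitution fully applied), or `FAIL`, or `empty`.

step 1: unify e ~ Int  [subst: {-} | 1 pending]
  bind e := Int
step 2: unify a ~ (c -> Int)  [subst: {e:=Int} | 0 pending]
  bind a := (c -> Int)

Answer: a:=(c -> Int) e:=Int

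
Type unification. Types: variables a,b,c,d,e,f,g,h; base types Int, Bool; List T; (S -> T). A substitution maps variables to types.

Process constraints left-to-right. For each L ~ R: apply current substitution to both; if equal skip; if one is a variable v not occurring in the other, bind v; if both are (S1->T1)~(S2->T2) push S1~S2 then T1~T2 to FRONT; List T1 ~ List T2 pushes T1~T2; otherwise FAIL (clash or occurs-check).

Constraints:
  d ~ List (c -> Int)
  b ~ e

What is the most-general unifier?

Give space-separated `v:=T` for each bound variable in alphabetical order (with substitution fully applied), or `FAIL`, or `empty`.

Answer: b:=e d:=List (c -> Int)

Derivation:
step 1: unify d ~ List (c -> Int)  [subst: {-} | 1 pending]
  bind d := List (c -> Int)
step 2: unify b ~ e  [subst: {d:=List (c -> Int)} | 0 pending]
  bind b := e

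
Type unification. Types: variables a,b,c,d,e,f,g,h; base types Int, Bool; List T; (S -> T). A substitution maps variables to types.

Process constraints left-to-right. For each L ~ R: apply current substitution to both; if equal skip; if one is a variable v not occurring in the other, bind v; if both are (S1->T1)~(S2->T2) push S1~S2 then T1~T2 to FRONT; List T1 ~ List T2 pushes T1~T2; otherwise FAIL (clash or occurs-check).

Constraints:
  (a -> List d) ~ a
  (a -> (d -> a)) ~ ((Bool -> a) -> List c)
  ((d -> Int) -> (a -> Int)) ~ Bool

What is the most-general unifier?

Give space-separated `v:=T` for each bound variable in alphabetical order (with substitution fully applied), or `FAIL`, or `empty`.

Answer: FAIL

Derivation:
step 1: unify (a -> List d) ~ a  [subst: {-} | 2 pending]
  occurs-check fail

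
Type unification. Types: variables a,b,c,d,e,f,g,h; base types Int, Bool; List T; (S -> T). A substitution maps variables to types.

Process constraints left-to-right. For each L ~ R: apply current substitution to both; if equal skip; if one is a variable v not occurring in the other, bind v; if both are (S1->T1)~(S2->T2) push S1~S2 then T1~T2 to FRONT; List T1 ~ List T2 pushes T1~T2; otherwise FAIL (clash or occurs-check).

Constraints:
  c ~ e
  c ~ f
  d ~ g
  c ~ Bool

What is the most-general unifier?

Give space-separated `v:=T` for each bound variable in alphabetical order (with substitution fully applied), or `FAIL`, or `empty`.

Answer: c:=Bool d:=g e:=Bool f:=Bool

Derivation:
step 1: unify c ~ e  [subst: {-} | 3 pending]
  bind c := e
step 2: unify e ~ f  [subst: {c:=e} | 2 pending]
  bind e := f
step 3: unify d ~ g  [subst: {c:=e, e:=f} | 1 pending]
  bind d := g
step 4: unify f ~ Bool  [subst: {c:=e, e:=f, d:=g} | 0 pending]
  bind f := Bool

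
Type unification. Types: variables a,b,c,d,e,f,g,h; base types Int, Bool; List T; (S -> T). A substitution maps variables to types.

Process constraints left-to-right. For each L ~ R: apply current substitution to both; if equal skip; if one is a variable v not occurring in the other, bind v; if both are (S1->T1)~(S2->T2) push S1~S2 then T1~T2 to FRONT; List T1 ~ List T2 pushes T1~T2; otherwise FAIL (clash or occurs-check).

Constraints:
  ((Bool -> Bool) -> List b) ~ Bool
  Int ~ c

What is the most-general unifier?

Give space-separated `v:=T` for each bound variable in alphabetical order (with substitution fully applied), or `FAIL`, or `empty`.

step 1: unify ((Bool -> Bool) -> List b) ~ Bool  [subst: {-} | 1 pending]
  clash: ((Bool -> Bool) -> List b) vs Bool

Answer: FAIL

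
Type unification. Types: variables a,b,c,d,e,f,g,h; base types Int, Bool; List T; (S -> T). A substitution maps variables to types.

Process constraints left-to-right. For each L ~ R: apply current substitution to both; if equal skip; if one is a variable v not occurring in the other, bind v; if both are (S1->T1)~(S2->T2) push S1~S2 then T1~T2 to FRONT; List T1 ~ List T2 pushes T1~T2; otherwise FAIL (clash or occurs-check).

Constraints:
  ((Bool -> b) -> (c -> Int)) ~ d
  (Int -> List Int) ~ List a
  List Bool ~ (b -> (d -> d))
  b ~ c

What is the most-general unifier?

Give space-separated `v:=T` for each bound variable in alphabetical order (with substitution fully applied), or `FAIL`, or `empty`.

Answer: FAIL

Derivation:
step 1: unify ((Bool -> b) -> (c -> Int)) ~ d  [subst: {-} | 3 pending]
  bind d := ((Bool -> b) -> (c -> Int))
step 2: unify (Int -> List Int) ~ List a  [subst: {d:=((Bool -> b) -> (c -> Int))} | 2 pending]
  clash: (Int -> List Int) vs List a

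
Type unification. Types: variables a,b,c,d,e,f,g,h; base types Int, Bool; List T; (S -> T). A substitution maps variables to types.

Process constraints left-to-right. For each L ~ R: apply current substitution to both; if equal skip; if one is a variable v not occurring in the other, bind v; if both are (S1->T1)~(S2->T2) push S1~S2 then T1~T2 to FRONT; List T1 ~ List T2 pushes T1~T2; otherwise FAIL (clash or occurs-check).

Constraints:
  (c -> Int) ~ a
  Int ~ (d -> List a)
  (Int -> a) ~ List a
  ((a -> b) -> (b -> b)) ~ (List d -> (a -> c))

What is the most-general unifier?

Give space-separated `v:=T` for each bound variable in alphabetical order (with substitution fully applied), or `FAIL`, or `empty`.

step 1: unify (c -> Int) ~ a  [subst: {-} | 3 pending]
  bind a := (c -> Int)
step 2: unify Int ~ (d -> List (c -> Int))  [subst: {a:=(c -> Int)} | 2 pending]
  clash: Int vs (d -> List (c -> Int))

Answer: FAIL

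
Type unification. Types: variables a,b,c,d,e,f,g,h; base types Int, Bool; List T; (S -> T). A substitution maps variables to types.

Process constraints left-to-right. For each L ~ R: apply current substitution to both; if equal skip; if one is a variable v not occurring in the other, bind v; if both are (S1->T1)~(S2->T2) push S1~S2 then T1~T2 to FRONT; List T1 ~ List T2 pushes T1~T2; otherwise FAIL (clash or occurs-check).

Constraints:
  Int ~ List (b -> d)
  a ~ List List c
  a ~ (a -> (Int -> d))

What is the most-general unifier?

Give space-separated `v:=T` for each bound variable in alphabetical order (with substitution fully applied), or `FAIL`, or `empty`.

step 1: unify Int ~ List (b -> d)  [subst: {-} | 2 pending]
  clash: Int vs List (b -> d)

Answer: FAIL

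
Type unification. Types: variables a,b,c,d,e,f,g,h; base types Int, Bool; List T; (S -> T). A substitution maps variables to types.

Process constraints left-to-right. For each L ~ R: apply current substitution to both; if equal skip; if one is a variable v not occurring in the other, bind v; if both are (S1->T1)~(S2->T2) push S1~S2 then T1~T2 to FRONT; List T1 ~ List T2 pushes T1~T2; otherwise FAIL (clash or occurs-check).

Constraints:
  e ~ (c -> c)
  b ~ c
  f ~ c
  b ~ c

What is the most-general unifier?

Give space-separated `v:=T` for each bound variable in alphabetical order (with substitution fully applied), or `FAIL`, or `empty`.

Answer: b:=c e:=(c -> c) f:=c

Derivation:
step 1: unify e ~ (c -> c)  [subst: {-} | 3 pending]
  bind e := (c -> c)
step 2: unify b ~ c  [subst: {e:=(c -> c)} | 2 pending]
  bind b := c
step 3: unify f ~ c  [subst: {e:=(c -> c), b:=c} | 1 pending]
  bind f := c
step 4: unify c ~ c  [subst: {e:=(c -> c), b:=c, f:=c} | 0 pending]
  -> identical, skip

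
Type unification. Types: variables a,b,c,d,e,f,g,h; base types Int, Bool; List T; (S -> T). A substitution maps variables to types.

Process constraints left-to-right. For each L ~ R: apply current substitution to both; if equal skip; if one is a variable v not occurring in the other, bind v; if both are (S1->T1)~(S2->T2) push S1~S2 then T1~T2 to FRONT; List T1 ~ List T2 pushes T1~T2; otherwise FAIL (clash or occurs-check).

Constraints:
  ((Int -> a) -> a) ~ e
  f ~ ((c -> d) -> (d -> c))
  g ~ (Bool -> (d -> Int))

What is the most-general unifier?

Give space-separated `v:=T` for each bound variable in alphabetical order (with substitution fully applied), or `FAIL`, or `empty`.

step 1: unify ((Int -> a) -> a) ~ e  [subst: {-} | 2 pending]
  bind e := ((Int -> a) -> a)
step 2: unify f ~ ((c -> d) -> (d -> c))  [subst: {e:=((Int -> a) -> a)} | 1 pending]
  bind f := ((c -> d) -> (d -> c))
step 3: unify g ~ (Bool -> (d -> Int))  [subst: {e:=((Int -> a) -> a), f:=((c -> d) -> (d -> c))} | 0 pending]
  bind g := (Bool -> (d -> Int))

Answer: e:=((Int -> a) -> a) f:=((c -> d) -> (d -> c)) g:=(Bool -> (d -> Int))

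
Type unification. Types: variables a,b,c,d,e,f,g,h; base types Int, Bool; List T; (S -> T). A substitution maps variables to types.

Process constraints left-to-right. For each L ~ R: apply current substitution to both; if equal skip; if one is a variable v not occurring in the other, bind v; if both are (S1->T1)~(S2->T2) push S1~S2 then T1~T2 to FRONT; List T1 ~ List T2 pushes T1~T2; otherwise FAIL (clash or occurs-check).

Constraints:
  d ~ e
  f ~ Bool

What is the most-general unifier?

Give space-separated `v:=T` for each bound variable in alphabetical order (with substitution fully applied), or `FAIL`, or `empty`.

step 1: unify d ~ e  [subst: {-} | 1 pending]
  bind d := e
step 2: unify f ~ Bool  [subst: {d:=e} | 0 pending]
  bind f := Bool

Answer: d:=e f:=Bool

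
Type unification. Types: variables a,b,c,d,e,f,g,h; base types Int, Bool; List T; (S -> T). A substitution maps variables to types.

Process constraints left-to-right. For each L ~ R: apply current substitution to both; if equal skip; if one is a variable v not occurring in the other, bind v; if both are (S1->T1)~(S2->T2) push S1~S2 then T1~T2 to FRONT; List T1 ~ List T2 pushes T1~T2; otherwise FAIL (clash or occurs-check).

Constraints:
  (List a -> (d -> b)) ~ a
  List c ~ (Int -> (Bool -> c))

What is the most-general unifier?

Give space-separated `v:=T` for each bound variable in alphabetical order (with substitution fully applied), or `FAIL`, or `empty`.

Answer: FAIL

Derivation:
step 1: unify (List a -> (d -> b)) ~ a  [subst: {-} | 1 pending]
  occurs-check fail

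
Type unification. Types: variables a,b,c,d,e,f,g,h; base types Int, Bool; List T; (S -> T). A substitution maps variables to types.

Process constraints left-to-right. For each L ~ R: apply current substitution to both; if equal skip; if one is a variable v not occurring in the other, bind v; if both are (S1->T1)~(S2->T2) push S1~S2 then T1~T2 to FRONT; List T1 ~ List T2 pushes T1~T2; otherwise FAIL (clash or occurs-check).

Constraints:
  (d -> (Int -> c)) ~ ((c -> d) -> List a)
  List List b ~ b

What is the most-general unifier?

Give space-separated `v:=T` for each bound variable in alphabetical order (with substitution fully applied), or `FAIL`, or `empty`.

step 1: unify (d -> (Int -> c)) ~ ((c -> d) -> List a)  [subst: {-} | 1 pending]
  -> decompose arrow: push d~(c -> d), (Int -> c)~List a
step 2: unify d ~ (c -> d)  [subst: {-} | 2 pending]
  occurs-check fail: d in (c -> d)

Answer: FAIL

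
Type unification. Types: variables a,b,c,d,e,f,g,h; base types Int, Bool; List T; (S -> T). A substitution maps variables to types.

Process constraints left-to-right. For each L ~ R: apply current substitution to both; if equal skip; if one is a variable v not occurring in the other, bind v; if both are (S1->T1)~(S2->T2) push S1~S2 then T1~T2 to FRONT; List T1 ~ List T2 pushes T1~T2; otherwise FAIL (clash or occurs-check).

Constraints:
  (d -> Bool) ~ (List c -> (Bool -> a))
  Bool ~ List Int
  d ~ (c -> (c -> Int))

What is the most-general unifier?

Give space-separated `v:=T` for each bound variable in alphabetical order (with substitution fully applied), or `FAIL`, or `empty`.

step 1: unify (d -> Bool) ~ (List c -> (Bool -> a))  [subst: {-} | 2 pending]
  -> decompose arrow: push d~List c, Bool~(Bool -> a)
step 2: unify d ~ List c  [subst: {-} | 3 pending]
  bind d := List c
step 3: unify Bool ~ (Bool -> a)  [subst: {d:=List c} | 2 pending]
  clash: Bool vs (Bool -> a)

Answer: FAIL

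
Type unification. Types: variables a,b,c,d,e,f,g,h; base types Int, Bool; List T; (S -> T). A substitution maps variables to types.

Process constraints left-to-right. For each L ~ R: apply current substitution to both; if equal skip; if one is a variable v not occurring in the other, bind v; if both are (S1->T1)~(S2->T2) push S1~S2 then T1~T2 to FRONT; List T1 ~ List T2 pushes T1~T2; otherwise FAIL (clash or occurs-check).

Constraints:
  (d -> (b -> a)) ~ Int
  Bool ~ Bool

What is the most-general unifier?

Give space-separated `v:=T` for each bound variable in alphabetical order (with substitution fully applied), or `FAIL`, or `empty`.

step 1: unify (d -> (b -> a)) ~ Int  [subst: {-} | 1 pending]
  clash: (d -> (b -> a)) vs Int

Answer: FAIL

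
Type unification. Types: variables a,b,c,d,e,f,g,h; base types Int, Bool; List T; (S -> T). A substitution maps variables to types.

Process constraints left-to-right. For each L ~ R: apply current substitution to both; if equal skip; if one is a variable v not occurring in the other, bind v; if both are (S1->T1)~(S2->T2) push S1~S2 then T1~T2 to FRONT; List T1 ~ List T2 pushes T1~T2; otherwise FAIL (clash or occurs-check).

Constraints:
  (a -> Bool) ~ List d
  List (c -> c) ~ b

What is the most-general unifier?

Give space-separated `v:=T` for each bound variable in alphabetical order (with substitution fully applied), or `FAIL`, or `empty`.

Answer: FAIL

Derivation:
step 1: unify (a -> Bool) ~ List d  [subst: {-} | 1 pending]
  clash: (a -> Bool) vs List d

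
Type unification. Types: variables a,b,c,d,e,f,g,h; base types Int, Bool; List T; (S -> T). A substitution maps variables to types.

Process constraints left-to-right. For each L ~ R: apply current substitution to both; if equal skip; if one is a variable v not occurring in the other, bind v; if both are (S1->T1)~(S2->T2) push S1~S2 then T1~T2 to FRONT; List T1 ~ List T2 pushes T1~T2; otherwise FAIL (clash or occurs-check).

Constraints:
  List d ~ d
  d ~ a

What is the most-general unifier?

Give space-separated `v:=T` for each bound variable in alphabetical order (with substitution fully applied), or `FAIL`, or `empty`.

Answer: FAIL

Derivation:
step 1: unify List d ~ d  [subst: {-} | 1 pending]
  occurs-check fail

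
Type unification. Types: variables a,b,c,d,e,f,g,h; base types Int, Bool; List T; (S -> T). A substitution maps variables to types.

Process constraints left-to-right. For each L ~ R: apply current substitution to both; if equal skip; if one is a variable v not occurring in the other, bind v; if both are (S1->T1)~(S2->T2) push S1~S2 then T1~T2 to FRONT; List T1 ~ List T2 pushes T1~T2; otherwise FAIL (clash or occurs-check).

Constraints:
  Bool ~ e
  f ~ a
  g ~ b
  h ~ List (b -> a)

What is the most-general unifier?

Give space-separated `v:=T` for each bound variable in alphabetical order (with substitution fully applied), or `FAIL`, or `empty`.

Answer: e:=Bool f:=a g:=b h:=List (b -> a)

Derivation:
step 1: unify Bool ~ e  [subst: {-} | 3 pending]
  bind e := Bool
step 2: unify f ~ a  [subst: {e:=Bool} | 2 pending]
  bind f := a
step 3: unify g ~ b  [subst: {e:=Bool, f:=a} | 1 pending]
  bind g := b
step 4: unify h ~ List (b -> a)  [subst: {e:=Bool, f:=a, g:=b} | 0 pending]
  bind h := List (b -> a)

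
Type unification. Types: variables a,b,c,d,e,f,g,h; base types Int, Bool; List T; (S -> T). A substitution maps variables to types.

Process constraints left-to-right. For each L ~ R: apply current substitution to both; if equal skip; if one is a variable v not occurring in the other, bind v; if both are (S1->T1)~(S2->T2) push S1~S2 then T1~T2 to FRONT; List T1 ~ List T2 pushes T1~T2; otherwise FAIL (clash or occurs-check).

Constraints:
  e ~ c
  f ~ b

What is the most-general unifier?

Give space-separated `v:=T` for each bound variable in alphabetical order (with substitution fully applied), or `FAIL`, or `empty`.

step 1: unify e ~ c  [subst: {-} | 1 pending]
  bind e := c
step 2: unify f ~ b  [subst: {e:=c} | 0 pending]
  bind f := b

Answer: e:=c f:=b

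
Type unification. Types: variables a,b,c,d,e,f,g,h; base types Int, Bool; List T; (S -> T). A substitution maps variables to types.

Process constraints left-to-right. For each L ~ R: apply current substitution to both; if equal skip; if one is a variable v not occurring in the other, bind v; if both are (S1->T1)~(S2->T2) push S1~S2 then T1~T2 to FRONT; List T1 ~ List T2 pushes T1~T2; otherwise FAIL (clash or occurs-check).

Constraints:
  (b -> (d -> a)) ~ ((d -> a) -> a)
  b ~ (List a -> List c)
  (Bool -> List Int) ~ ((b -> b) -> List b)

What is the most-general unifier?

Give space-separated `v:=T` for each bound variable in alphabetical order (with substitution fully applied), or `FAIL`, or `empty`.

step 1: unify (b -> (d -> a)) ~ ((d -> a) -> a)  [subst: {-} | 2 pending]
  -> decompose arrow: push b~(d -> a), (d -> a)~a
step 2: unify b ~ (d -> a)  [subst: {-} | 3 pending]
  bind b := (d -> a)
step 3: unify (d -> a) ~ a  [subst: {b:=(d -> a)} | 2 pending]
  occurs-check fail

Answer: FAIL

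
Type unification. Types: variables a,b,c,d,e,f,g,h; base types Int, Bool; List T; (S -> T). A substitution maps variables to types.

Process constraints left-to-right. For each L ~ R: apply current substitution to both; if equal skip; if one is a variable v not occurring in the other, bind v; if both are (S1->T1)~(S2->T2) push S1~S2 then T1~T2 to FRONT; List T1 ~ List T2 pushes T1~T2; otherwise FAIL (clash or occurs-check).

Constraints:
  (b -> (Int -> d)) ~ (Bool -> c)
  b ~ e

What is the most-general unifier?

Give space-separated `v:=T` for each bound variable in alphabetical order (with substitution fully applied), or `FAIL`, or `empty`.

Answer: b:=Bool c:=(Int -> d) e:=Bool

Derivation:
step 1: unify (b -> (Int -> d)) ~ (Bool -> c)  [subst: {-} | 1 pending]
  -> decompose arrow: push b~Bool, (Int -> d)~c
step 2: unify b ~ Bool  [subst: {-} | 2 pending]
  bind b := Bool
step 3: unify (Int -> d) ~ c  [subst: {b:=Bool} | 1 pending]
  bind c := (Int -> d)
step 4: unify Bool ~ e  [subst: {b:=Bool, c:=(Int -> d)} | 0 pending]
  bind e := Bool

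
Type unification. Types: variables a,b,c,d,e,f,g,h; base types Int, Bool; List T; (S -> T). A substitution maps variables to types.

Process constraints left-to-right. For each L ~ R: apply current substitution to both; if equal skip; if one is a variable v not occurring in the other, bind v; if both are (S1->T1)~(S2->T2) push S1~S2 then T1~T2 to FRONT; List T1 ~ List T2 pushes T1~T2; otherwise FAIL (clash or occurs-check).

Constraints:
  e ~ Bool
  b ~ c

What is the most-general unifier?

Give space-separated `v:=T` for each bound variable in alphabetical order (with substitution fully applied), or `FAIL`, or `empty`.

step 1: unify e ~ Bool  [subst: {-} | 1 pending]
  bind e := Bool
step 2: unify b ~ c  [subst: {e:=Bool} | 0 pending]
  bind b := c

Answer: b:=c e:=Bool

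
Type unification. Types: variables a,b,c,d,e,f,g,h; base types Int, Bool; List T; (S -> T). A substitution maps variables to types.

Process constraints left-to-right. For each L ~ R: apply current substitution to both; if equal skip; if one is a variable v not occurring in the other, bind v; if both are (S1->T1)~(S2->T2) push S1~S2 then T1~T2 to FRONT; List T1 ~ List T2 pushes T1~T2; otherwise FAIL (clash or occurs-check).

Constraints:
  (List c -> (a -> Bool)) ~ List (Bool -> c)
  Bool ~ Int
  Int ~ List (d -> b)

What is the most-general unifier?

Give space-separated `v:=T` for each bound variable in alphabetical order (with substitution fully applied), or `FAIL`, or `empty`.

step 1: unify (List c -> (a -> Bool)) ~ List (Bool -> c)  [subst: {-} | 2 pending]
  clash: (List c -> (a -> Bool)) vs List (Bool -> c)

Answer: FAIL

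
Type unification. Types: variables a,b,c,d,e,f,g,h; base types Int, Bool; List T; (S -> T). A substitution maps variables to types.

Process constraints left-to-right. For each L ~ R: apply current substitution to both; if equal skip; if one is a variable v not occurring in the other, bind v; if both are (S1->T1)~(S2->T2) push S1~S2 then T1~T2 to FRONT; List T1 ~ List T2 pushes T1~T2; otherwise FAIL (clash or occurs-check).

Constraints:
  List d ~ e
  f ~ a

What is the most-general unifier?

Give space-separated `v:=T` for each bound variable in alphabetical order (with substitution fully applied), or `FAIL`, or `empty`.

step 1: unify List d ~ e  [subst: {-} | 1 pending]
  bind e := List d
step 2: unify f ~ a  [subst: {e:=List d} | 0 pending]
  bind f := a

Answer: e:=List d f:=a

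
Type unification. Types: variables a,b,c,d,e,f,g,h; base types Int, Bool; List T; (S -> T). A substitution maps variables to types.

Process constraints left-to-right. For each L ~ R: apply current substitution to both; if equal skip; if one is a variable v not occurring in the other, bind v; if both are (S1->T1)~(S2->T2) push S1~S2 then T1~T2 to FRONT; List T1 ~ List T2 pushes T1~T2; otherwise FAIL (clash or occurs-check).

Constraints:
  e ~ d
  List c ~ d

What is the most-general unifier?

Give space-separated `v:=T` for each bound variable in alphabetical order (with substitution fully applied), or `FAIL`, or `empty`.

step 1: unify e ~ d  [subst: {-} | 1 pending]
  bind e := d
step 2: unify List c ~ d  [subst: {e:=d} | 0 pending]
  bind d := List c

Answer: d:=List c e:=List c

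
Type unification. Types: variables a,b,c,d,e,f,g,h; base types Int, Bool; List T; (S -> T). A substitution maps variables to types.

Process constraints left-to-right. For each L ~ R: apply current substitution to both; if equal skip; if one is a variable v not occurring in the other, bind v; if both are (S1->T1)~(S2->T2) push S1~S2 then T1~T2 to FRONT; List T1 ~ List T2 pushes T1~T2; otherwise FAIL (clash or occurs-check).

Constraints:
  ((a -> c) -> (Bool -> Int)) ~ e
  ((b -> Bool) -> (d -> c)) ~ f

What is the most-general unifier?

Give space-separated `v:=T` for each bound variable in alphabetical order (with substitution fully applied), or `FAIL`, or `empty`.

Answer: e:=((a -> c) -> (Bool -> Int)) f:=((b -> Bool) -> (d -> c))

Derivation:
step 1: unify ((a -> c) -> (Bool -> Int)) ~ e  [subst: {-} | 1 pending]
  bind e := ((a -> c) -> (Bool -> Int))
step 2: unify ((b -> Bool) -> (d -> c)) ~ f  [subst: {e:=((a -> c) -> (Bool -> Int))} | 0 pending]
  bind f := ((b -> Bool) -> (d -> c))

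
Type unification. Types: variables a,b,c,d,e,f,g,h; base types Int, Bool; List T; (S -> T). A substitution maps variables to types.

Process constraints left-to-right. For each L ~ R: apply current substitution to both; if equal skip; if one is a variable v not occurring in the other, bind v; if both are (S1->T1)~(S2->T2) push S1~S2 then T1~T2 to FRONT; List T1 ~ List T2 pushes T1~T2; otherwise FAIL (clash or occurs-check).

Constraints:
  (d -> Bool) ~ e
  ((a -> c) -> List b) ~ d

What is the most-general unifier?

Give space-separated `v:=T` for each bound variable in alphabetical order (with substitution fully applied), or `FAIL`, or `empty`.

step 1: unify (d -> Bool) ~ e  [subst: {-} | 1 pending]
  bind e := (d -> Bool)
step 2: unify ((a -> c) -> List b) ~ d  [subst: {e:=(d -> Bool)} | 0 pending]
  bind d := ((a -> c) -> List b)

Answer: d:=((a -> c) -> List b) e:=(((a -> c) -> List b) -> Bool)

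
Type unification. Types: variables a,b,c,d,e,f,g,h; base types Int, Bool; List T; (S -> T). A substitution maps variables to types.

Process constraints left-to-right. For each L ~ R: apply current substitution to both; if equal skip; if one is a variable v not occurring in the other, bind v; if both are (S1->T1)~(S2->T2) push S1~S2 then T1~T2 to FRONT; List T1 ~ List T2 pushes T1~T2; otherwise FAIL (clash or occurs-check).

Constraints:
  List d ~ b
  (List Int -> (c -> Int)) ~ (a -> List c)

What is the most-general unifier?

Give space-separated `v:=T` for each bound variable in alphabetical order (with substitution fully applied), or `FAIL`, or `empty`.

Answer: FAIL

Derivation:
step 1: unify List d ~ b  [subst: {-} | 1 pending]
  bind b := List d
step 2: unify (List Int -> (c -> Int)) ~ (a -> List c)  [subst: {b:=List d} | 0 pending]
  -> decompose arrow: push List Int~a, (c -> Int)~List c
step 3: unify List Int ~ a  [subst: {b:=List d} | 1 pending]
  bind a := List Int
step 4: unify (c -> Int) ~ List c  [subst: {b:=List d, a:=List Int} | 0 pending]
  clash: (c -> Int) vs List c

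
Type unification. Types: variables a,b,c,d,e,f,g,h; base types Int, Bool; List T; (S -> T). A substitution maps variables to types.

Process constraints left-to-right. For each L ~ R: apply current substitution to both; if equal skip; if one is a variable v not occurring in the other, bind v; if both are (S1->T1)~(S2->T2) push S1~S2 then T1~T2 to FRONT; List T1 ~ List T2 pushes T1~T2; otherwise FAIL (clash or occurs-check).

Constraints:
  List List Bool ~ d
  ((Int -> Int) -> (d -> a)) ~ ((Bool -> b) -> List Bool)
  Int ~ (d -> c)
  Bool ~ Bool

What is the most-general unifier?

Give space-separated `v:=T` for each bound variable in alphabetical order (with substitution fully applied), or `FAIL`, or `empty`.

step 1: unify List List Bool ~ d  [subst: {-} | 3 pending]
  bind d := List List Bool
step 2: unify ((Int -> Int) -> (List List Bool -> a)) ~ ((Bool -> b) -> List Bool)  [subst: {d:=List List Bool} | 2 pending]
  -> decompose arrow: push (Int -> Int)~(Bool -> b), (List List Bool -> a)~List Bool
step 3: unify (Int -> Int) ~ (Bool -> b)  [subst: {d:=List List Bool} | 3 pending]
  -> decompose arrow: push Int~Bool, Int~b
step 4: unify Int ~ Bool  [subst: {d:=List List Bool} | 4 pending]
  clash: Int vs Bool

Answer: FAIL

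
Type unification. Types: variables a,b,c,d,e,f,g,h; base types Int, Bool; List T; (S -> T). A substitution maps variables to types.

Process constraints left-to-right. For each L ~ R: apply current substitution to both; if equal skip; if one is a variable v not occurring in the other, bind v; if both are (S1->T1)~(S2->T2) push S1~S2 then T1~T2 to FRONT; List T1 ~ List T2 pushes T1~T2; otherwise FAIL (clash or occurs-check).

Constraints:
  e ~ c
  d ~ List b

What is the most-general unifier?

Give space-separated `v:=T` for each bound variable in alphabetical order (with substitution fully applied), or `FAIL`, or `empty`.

step 1: unify e ~ c  [subst: {-} | 1 pending]
  bind e := c
step 2: unify d ~ List b  [subst: {e:=c} | 0 pending]
  bind d := List b

Answer: d:=List b e:=c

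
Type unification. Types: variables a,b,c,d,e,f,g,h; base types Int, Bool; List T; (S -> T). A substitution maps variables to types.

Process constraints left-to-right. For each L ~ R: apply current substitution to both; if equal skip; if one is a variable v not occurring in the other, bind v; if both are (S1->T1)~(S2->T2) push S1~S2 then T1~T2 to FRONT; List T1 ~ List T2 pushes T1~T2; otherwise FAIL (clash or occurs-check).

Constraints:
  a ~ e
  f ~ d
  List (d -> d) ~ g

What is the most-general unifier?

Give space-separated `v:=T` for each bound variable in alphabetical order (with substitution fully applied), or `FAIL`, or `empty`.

step 1: unify a ~ e  [subst: {-} | 2 pending]
  bind a := e
step 2: unify f ~ d  [subst: {a:=e} | 1 pending]
  bind f := d
step 3: unify List (d -> d) ~ g  [subst: {a:=e, f:=d} | 0 pending]
  bind g := List (d -> d)

Answer: a:=e f:=d g:=List (d -> d)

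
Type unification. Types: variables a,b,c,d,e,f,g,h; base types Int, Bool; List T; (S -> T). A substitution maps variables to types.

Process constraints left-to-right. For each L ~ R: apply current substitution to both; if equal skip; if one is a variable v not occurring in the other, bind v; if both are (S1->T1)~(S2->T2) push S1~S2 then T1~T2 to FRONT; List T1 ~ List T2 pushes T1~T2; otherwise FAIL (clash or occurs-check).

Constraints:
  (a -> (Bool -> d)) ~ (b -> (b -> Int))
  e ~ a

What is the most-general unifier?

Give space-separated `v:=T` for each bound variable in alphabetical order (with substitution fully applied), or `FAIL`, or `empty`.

step 1: unify (a -> (Bool -> d)) ~ (b -> (b -> Int))  [subst: {-} | 1 pending]
  -> decompose arrow: push a~b, (Bool -> d)~(b -> Int)
step 2: unify a ~ b  [subst: {-} | 2 pending]
  bind a := b
step 3: unify (Bool -> d) ~ (b -> Int)  [subst: {a:=b} | 1 pending]
  -> decompose arrow: push Bool~b, d~Int
step 4: unify Bool ~ b  [subst: {a:=b} | 2 pending]
  bind b := Bool
step 5: unify d ~ Int  [subst: {a:=b, b:=Bool} | 1 pending]
  bind d := Int
step 6: unify e ~ Bool  [subst: {a:=b, b:=Bool, d:=Int} | 0 pending]
  bind e := Bool

Answer: a:=Bool b:=Bool d:=Int e:=Bool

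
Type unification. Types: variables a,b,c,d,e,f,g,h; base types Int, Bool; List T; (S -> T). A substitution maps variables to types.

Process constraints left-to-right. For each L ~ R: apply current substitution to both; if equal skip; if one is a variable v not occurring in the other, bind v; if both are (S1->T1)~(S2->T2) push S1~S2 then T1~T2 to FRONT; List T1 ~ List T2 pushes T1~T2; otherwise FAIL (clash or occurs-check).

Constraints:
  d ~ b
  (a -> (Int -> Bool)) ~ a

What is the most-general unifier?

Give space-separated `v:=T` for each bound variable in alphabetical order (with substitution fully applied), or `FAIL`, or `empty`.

Answer: FAIL

Derivation:
step 1: unify d ~ b  [subst: {-} | 1 pending]
  bind d := b
step 2: unify (a -> (Int -> Bool)) ~ a  [subst: {d:=b} | 0 pending]
  occurs-check fail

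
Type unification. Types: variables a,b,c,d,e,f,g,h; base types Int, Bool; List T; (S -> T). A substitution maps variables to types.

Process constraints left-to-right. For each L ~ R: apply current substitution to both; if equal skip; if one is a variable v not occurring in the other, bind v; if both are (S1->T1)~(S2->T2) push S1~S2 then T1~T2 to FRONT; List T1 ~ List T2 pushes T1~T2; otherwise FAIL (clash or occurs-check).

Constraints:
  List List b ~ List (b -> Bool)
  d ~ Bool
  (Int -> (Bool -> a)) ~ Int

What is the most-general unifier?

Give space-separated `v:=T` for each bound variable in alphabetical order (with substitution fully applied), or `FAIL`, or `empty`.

Answer: FAIL

Derivation:
step 1: unify List List b ~ List (b -> Bool)  [subst: {-} | 2 pending]
  -> decompose List: push List b~(b -> Bool)
step 2: unify List b ~ (b -> Bool)  [subst: {-} | 2 pending]
  clash: List b vs (b -> Bool)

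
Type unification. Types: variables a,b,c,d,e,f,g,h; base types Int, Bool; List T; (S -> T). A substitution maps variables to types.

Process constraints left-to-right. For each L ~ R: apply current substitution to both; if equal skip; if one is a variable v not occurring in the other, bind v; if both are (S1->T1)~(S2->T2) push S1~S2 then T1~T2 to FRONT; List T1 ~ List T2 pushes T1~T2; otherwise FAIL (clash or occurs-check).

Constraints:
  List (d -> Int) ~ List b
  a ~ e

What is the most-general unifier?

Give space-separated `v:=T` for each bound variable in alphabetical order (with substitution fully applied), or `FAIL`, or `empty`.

step 1: unify List (d -> Int) ~ List b  [subst: {-} | 1 pending]
  -> decompose List: push (d -> Int)~b
step 2: unify (d -> Int) ~ b  [subst: {-} | 1 pending]
  bind b := (d -> Int)
step 3: unify a ~ e  [subst: {b:=(d -> Int)} | 0 pending]
  bind a := e

Answer: a:=e b:=(d -> Int)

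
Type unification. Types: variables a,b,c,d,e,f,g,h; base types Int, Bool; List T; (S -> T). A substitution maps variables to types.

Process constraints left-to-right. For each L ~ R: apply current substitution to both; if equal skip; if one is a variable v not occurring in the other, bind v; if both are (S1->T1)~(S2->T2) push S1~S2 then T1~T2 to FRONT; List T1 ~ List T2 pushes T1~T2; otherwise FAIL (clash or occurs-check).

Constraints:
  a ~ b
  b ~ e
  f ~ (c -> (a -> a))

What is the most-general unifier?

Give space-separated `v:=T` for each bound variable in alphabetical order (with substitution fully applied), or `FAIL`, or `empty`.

Answer: a:=e b:=e f:=(c -> (e -> e))

Derivation:
step 1: unify a ~ b  [subst: {-} | 2 pending]
  bind a := b
step 2: unify b ~ e  [subst: {a:=b} | 1 pending]
  bind b := e
step 3: unify f ~ (c -> (e -> e))  [subst: {a:=b, b:=e} | 0 pending]
  bind f := (c -> (e -> e))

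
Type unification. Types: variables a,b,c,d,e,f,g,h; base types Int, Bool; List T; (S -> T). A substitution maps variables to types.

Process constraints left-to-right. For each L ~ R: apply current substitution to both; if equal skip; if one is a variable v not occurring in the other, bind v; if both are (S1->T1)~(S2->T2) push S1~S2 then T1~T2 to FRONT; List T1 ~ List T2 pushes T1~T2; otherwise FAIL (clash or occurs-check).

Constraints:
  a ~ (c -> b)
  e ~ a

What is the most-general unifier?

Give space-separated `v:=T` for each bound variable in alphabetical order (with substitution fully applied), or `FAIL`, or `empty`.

Answer: a:=(c -> b) e:=(c -> b)

Derivation:
step 1: unify a ~ (c -> b)  [subst: {-} | 1 pending]
  bind a := (c -> b)
step 2: unify e ~ (c -> b)  [subst: {a:=(c -> b)} | 0 pending]
  bind e := (c -> b)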